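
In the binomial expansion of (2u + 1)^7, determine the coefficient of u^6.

The general term is C(7,j)·(2u)^j·(1)^(7-j); the u^6 term has j = 6.
C(7,6) = 7.
Coefficient = C(7,6) · 2^6 = 7 · 64 = 448.

448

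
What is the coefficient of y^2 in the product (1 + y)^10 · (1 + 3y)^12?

999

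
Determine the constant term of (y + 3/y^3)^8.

252

General term: C(8,j)·(y)^j·(3/y^3)^(8-j), with y-exponent 1j − 3(8−j) = 4j − 24.
Set 4j − 24 = 0: j = 6.
C(8,6) = 28; 1^6 = 1; 3^2 = 9.
Coefficient = 28 · 1 · 9 = 252.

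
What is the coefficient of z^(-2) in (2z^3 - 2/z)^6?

-384

General term: C(6,j)·(2z^3)^j·(-2/z)^(6-j), with z-exponent 3j − 1(6−j) = 4j − 6.
Set 4j − 6 = -2: j = 1.
C(6,1) = 6; 2^1 = 2; (-2)^5 = -32.
Coefficient = 6 · 2 · (-32) = -384.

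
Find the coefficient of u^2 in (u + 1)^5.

The general term is C(5,j)·(u)^j·(1)^(5-j); the u^2 term has j = 2.
C(5,2) = 10.
Coefficient = C(5,2) = 10.

10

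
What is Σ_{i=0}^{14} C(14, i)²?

40116600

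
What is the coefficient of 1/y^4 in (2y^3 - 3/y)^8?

-34992

General term: C(8,j)·(2y^3)^j·(-3/y)^(8-j), with y-exponent 3j − 1(8−j) = 4j − 8.
Set 4j − 8 = -4: j = 1.
C(8,1) = 8; 2^1 = 2; (-3)^7 = -2187.
Coefficient = 8 · 2 · (-2187) = -34992.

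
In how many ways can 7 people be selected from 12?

792

This is C(12,7) = 792.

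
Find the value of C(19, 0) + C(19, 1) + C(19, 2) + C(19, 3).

1160

1 + 19 + 171 + 969 = 1160.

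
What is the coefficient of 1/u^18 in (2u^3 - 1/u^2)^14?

364

General term: C(14,j)·(2u^3)^j·(-1/u^2)^(14-j), with u-exponent 3j − 2(14−j) = 5j − 28.
Set 5j − 28 = -18: j = 2.
C(14,2) = 91; 2^2 = 4; (-1)^12 = 1.
Coefficient = 91 · 4 · 1 = 364.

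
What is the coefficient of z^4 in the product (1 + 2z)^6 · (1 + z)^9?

4974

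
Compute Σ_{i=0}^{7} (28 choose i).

1683218

1 + 28 + 378 + 3276 + 20475 + 98280 + 376740 + 1184040 = 1683218.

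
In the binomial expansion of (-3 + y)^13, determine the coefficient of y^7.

1250964

The general term is C(13,j)·(-3)^j·(y)^(13-j); the y^7 term has j = 6.
C(13,6) = 1716.
Coefficient = C(13,6) · (-3)^6 = 1716 · 729 = 1250964.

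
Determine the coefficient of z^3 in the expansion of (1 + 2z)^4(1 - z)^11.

43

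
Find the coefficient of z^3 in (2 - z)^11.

The general term is C(11,j)·(2)^j·(-z)^(11-j); the z^3 term has j = 8.
C(11,8) = 165.
Coefficient = C(11,8) · 2^8 · (-1)^3 = 165 · 256 · (-1) = -42240.

-42240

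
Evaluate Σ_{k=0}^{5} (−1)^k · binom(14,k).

The partial alternating sum Σ_{k=0}^{5} (−1)^k C(14,k) = (−1)^5 C(13,5) = -1287.

-1287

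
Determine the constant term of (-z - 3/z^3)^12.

5940

General term: C(12,j)·(-z)^j·(-3/z^3)^(12-j), with z-exponent 1j − 3(12−j) = 4j − 36.
Set 4j − 36 = 0: j = 9.
C(12,9) = 220; (-1)^9 = -1; (-3)^3 = -27.
Coefficient = 220 · (-1) · (-27) = 5940.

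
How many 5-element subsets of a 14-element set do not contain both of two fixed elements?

1782

All 5-subsets: C(14,5) = 2002. Those containing both fixed elements: C(12,3) = 220.
2002 − 220 = 1782.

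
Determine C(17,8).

24310

C(17,8) = (17·16·15·14·13·12·11·10) / 8! = 980179200 / 40320 = 24310.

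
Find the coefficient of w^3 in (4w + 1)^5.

640

The general term is C(5,j)·(4w)^j·(1)^(5-j); the w^3 term has j = 3.
C(5,3) = 10.
Coefficient = C(5,3) · 4^3 = 10 · 64 = 640.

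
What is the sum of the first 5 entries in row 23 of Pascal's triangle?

10903

1 + 23 + 253 + 1771 + 8855 = 10903.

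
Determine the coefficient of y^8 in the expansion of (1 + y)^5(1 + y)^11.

Coefficient of y^8 = Σ_{j} C(5,j)·C(11,8-j) for j from 0 to 5.
= 165 + 1650 + 4620 + 4620 + 1650 + 165 = 12870.

12870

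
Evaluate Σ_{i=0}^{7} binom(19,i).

1 + 19 + 171 + 969 + 3876 + 11628 + 27132 + 50388 = 94184.

94184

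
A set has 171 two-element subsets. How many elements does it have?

n(n−1)/2 = 171 ⇒ n(n−1) = 342. Since 19·18 = 342, n = 19.

19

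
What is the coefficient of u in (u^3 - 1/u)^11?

165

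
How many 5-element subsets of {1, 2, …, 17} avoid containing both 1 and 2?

All 5-subsets: C(17,5) = 6188. Those containing both fixed elements: C(15,3) = 455.
6188 − 455 = 5733.

5733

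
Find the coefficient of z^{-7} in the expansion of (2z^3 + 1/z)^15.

General term: C(15,j)·(2z^3)^j·(1/z)^(15-j), with z-exponent 3j − 1(15−j) = 4j − 15.
Set 4j − 15 = -7: j = 2.
C(15,2) = 105; 2^2 = 4; 1^13 = 1.
Coefficient = 105 · 4 · 1 = 420.

420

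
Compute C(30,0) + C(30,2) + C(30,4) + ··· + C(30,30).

Half of (1+1)^30 + (1−1)^30 gives the even-index sum: 2^29 = 536870912.

536870912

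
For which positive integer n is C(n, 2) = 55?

n(n−1)/2 = 55 ⇒ n(n−1) = 110. Since 11·10 = 110, n = 11.

11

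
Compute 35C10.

183579396

C(35,10) = (35·34·33·32·31·30·29·28·27·26) / 10! = 666172912204800 / 3628800 = 183579396.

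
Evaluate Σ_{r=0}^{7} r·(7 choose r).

448

Differentiating (1+x)^7 and setting x=1: Σ r·C(7,r) = 7·2^6 = 448.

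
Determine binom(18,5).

8568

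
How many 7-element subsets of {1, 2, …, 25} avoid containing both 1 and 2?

447051

All 7-subsets: C(25,7) = 480700. Those containing both fixed elements: C(23,5) = 33649.
480700 − 33649 = 447051.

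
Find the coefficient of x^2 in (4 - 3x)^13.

2944401408

The general term is C(13,j)·(4)^j·(-3x)^(13-j); the x^2 term has j = 11.
C(13,11) = 78.
Coefficient = C(13,11) · 4^11 · (-3)^2 = 78 · 4194304 · 9 = 2944401408.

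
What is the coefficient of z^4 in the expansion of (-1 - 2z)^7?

The general term is C(7,j)·(-1)^j·(-2z)^(7-j); the z^4 term has j = 3.
C(7,3) = 35.
Coefficient = C(7,3) · (-1)^3 · (-2)^4 = 35 · (-1) · 16 = -560.

-560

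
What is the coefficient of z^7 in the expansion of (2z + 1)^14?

The general term is C(14,j)·(2z)^j·(1)^(14-j); the z^7 term has j = 7.
C(14,7) = 3432.
Coefficient = C(14,7) · 2^7 = 3432 · 128 = 439296.

439296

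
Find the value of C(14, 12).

91

C(14,12) = C(14,2) by symmetry.
C(14,2) = (14·13) / 2! = 182 / 2 = 91.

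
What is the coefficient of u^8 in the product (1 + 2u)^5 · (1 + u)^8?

Coefficient of u^8 = Σ_{j} C(5,j)·2^j·C(8,8-j)·1^(8-j) for j from 0 to 5.
= 1 + 80 + 1120 + 4480 + 5600 + 1792 = 13073.

13073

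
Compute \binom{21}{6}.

C(21,6) = (21·20·19·18·17·16) / 6! = 39070080 / 720 = 54264.

54264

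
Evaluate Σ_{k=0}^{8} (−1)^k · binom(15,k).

3003

The partial alternating sum Σ_{k=0}^{8} (−1)^k C(15,k) = (−1)^8 C(14,8) = 3003.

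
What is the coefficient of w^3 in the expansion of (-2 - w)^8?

1792

The general term is C(8,j)·(-2)^j·(-w)^(8-j); the w^3 term has j = 5.
C(8,5) = 56.
Coefficient = C(8,5) · (-2)^5 · (-1)^3 = 56 · (-32) · (-1) = 1792.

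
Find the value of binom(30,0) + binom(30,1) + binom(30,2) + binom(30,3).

4526

1 + 30 + 435 + 4060 = 4526.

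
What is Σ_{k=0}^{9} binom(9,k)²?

By Vandermonde's identity, Σ C(9,k)² = C(18,9) = 48620.

48620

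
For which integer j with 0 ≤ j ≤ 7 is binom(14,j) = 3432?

C(14,j) increases on 0 ≤ j ≤ 7. C(14,6) = 3003 and C(14,7) = 3432, so j = 7.

7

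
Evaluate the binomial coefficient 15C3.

455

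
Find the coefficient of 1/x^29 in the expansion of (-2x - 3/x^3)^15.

-3868890480

General term: C(15,j)·(-2x)^j·(-3/x^3)^(15-j), with x-exponent 1j − 3(15−j) = 4j − 45.
Set 4j − 45 = -29: j = 4.
C(15,4) = 1365; (-2)^4 = 16; (-3)^11 = -177147.
Coefficient = 1365 · 16 · (-177147) = -3868890480.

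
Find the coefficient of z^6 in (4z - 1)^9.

The general term is C(9,j)·(4z)^j·(-1)^(9-j); the z^6 term has j = 6.
C(9,6) = 84.
Coefficient = C(9,6) · 4^6 · (-1)^3 = 84 · 4096 · (-1) = -344064.

-344064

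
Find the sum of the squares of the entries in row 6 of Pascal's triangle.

By Vandermonde's identity, Σ C(6,j)² = C(12,6) = 924.

924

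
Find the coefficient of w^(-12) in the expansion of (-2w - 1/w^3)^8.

General term: C(8,j)·(-2w)^j·(-1/w^3)^(8-j), with w-exponent 1j − 3(8−j) = 4j − 24.
Set 4j − 24 = -12: j = 3.
C(8,3) = 56; (-2)^3 = -8; (-1)^5 = -1.
Coefficient = 56 · (-8) · (-1) = 448.

448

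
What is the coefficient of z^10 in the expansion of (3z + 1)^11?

649539

The general term is C(11,j)·(3z)^j·(1)^(11-j); the z^10 term has j = 10.
C(11,10) = 11.
Coefficient = C(11,10) · 3^10 = 11 · 59049 = 649539.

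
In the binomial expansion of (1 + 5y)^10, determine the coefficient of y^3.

15000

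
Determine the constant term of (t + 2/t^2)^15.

96096

General term: C(15,j)·(t)^j·(2/t^2)^(15-j), with t-exponent 1j − 2(15−j) = 3j − 30.
Set 3j − 30 = 0: j = 10.
C(15,10) = 3003; 1^10 = 1; 2^5 = 32.
Coefficient = 3003 · 1 · 32 = 96096.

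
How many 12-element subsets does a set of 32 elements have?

C(32,12) = (32·31·30·29·28·27·26·25·24·23·22·21) / 12! = 108155131628544000 / 479001600 = 225792840.

225792840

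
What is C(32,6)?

C(32,6) = (32·31·30·29·28·27) / 6! = 652458240 / 720 = 906192.

906192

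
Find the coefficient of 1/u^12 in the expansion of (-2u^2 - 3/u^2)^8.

34992

General term: C(8,j)·(-2u^2)^j·(-3/u^2)^(8-j), with u-exponent 2j − 2(8−j) = 4j − 16.
Set 4j − 16 = -12: j = 1.
C(8,1) = 8; (-2)^1 = -2; (-3)^7 = -2187.
Coefficient = 8 · (-2) · (-2187) = 34992.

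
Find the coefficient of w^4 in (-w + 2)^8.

1120

The general term is C(8,j)·(-w)^j·(2)^(8-j); the w^4 term has j = 4.
C(8,4) = 70.
Coefficient = C(8,4) · 2^4 = 70 · 16 = 1120.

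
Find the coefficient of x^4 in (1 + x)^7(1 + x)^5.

(1 + x)^7(1 + x)^5 = (1 + x)^12, so the coefficient of x^4 is C(12,4)·1^4 = 495·1 = 495.

495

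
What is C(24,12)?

2704156

C(24,12) = (24·23·22·21·20·19·18·17·16·15·14·13) / 12! = 1295295050649600 / 479001600 = 2704156.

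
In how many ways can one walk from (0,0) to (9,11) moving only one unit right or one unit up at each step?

167960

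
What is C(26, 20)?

230230

C(26,20) = C(26,6) by symmetry.
C(26,6) = (26·25·24·23·22·21) / 6! = 165765600 / 720 = 230230.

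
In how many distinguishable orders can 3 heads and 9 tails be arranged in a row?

Choose positions for the heads: C(12,3) = 220.

220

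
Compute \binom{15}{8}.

6435

C(15,8) = C(15,7) by symmetry.
C(15,7) = (15·14·13·12·11·10·9) / 7! = 32432400 / 5040 = 6435.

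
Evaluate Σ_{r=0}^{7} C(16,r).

26333

1 + 16 + 120 + 560 + 1820 + 4368 + 8008 + 11440 = 26333.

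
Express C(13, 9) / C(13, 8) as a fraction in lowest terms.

5/9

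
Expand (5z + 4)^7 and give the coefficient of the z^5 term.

The general term is C(7,j)·(5z)^j·(4)^(7-j); the z^5 term has j = 5.
C(7,5) = 21.
Coefficient = C(7,5) · 5^5 · 4^2 = 21 · 3125 · 16 = 1050000.

1050000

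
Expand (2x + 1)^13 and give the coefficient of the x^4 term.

11440

The general term is C(13,j)·(2x)^j·(1)^(13-j); the x^4 term has j = 4.
C(13,4) = 715.
Coefficient = C(13,4) · 2^4 = 715 · 16 = 11440.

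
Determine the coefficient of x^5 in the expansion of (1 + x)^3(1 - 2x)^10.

-684

Coefficient of x^5 = Σ_{j} C(3,j)·1^j·C(10,5-j)·(-2)^(5-j) for j from 0 to 3.
= (-8064) + 10080 + (-2880) + 180 = -684.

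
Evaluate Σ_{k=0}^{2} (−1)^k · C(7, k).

15

The partial alternating sum Σ_{k=0}^{2} (−1)^k C(7,k) = (−1)^2 C(6,2) = 15.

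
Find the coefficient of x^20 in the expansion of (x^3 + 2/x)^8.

16

General term: C(8,j)·(x^3)^j·(2/x)^(8-j), with x-exponent 3j − 1(8−j) = 4j − 8.
Set 4j − 8 = 20: j = 7.
C(8,7) = 8; 1^7 = 1; 2^1 = 2.
Coefficient = 8 · 1 · 2 = 16.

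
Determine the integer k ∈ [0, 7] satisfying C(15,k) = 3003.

5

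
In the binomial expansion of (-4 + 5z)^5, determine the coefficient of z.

The general term is C(5,j)·(-4)^j·(5z)^(5-j); the z^1 term has j = 4.
C(5,4) = 5.
Coefficient = C(5,4) · (-4)^4 · 5^1 = 5 · 256 · 5 = 6400.

6400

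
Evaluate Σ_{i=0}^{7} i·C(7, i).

448

Differentiating (1+x)^7 and setting x=1: Σ i·C(7,i) = 7·2^6 = 448.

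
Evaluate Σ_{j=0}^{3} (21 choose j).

1562

1 + 21 + 210 + 1330 = 1562.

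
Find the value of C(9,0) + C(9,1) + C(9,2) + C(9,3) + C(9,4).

256

1 + 9 + 36 + 84 + 126 = 256.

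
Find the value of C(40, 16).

62852101650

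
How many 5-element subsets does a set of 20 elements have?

15504

C(20,5) = (20·19·18·17·16) / 5! = 1860480 / 120 = 15504.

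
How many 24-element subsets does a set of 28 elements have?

20475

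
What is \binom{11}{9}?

55

C(11,9) = C(11,2) by symmetry.
C(11,2) = (11·10) / 2! = 110 / 2 = 55.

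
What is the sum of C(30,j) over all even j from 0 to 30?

536870912

Half of (1+1)^30 + (1−1)^30 gives the even-index sum: 2^29 = 536870912.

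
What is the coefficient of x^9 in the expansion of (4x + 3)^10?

7864320

The general term is C(10,j)·(4x)^j·(3)^(10-j); the x^9 term has j = 9.
C(10,9) = 10.
Coefficient = C(10,9) · 4^9 · 3^1 = 10 · 262144 · 3 = 7864320.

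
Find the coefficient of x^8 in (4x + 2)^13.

The general term is C(13,j)·(4x)^j·(2)^(13-j); the x^8 term has j = 8.
C(13,8) = 1287.
Coefficient = C(13,8) · 4^8 · 2^5 = 1287 · 65536 · 32 = 2699034624.

2699034624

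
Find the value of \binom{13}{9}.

715

C(13,9) = C(13,4) by symmetry.
C(13,4) = (13·12·11·10) / 4! = 17160 / 24 = 715.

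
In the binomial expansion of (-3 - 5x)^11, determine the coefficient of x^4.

The general term is C(11,j)·(-3)^j·(-5x)^(11-j); the x^4 term has j = 7.
C(11,7) = 330.
Coefficient = C(11,7) · (-3)^7 · (-5)^4 = 330 · (-2187) · 625 = -451068750.

-451068750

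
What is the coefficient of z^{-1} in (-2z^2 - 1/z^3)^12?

101376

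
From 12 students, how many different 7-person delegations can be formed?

792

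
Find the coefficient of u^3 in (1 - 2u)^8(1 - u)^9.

-2116

Coefficient of u^3 = Σ_{j} C(8,j)·(-2)^j·C(9,3-j)·(-1)^(3-j) for j from 0 to 3.
= (-84) + (-576) + (-1008) + (-448) = -2116.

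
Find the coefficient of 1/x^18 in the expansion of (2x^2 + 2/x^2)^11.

General term: C(11,j)·(2x^2)^j·(2/x^2)^(11-j), with x-exponent 2j − 2(11−j) = 4j − 22.
Set 4j − 22 = -18: j = 1.
C(11,1) = 11; 2^1 = 2; 2^10 = 1024.
Coefficient = 11 · 2 · 1024 = 22528.

22528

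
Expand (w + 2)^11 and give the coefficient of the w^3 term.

The general term is C(11,j)·(w)^j·(2)^(11-j); the w^3 term has j = 3.
C(11,3) = 165.
Coefficient = C(11,3) · 2^8 = 165 · 256 = 42240.

42240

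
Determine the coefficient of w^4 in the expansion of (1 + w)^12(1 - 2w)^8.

Coefficient of w^4 = Σ_{j} C(12,j)·1^j·C(8,4-j)·(-2)^(4-j) for j from 0 to 4.
= 1120 + (-5376) + 7392 + (-3520) + 495 = 111.

111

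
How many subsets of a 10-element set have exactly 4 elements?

Choose the 4 positions: C(10,4) = 210.

210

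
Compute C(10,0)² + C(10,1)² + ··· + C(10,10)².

Σ C(10,j)² is the coefficient of x^10 in (1+x)^10(1+x)^10 = (1+x)^20, i.e. C(20,10) = 184756.

184756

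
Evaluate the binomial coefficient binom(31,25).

736281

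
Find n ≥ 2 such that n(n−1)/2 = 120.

16

n(n−1)/2 = 120 ⇒ n(n−1) = 240. Since 16·15 = 240, n = 16.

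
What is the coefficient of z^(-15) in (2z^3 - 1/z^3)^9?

-144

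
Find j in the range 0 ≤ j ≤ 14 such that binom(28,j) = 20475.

4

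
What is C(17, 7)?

19448

C(17,7) = (17·16·15·14·13·12·11) / 7! = 98017920 / 5040 = 19448.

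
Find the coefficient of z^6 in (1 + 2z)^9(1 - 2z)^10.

Coefficient of z^6 = Σ_{j} C(9,j)·2^j·C(10,6-j)·(-2)^(6-j) for j from 0 to 6.
= 13440 + (-145152) + 483840 + (-645120) + 362880 + (-80640) + 5376 = -5376.

-5376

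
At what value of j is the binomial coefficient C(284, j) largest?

142

C(284,j) is maximized at j = 284/2 = 142.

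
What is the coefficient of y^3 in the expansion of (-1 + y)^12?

The general term is C(12,j)·(-1)^j·(y)^(12-j); the y^3 term has j = 9.
C(12,9) = 220.
Coefficient = C(12,9) · (-1)^9 = 220 · (-1) = -220.

-220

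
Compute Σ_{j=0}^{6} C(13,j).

4096

1 + 13 + 78 + 286 + 715 + 1287 + 1716 = 4096.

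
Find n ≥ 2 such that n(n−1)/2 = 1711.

59

n(n−1)/2 = 1711 ⇒ n(n−1) = 3422. Since 59·58 = 3422, n = 59.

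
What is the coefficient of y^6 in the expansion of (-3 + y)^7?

-21

The general term is C(7,j)·(-3)^j·(y)^(7-j); the y^6 term has j = 1.
C(7,1) = 7.
Coefficient = C(7,1) · (-3)^1 = 7 · (-3) = -21.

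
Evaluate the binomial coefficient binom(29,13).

67863915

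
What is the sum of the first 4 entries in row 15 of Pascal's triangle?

1 + 15 + 105 + 455 = 576.

576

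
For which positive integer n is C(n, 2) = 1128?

n(n−1)/2 = 1128 ⇒ n(n−1) = 2256. Since 48·47 = 2256, n = 48.

48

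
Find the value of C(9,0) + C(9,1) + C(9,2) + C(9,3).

1 + 9 + 36 + 84 = 130.

130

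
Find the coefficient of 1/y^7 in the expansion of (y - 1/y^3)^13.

General term: C(13,j)·(y)^j·(-1/y^3)^(13-j), with y-exponent 1j − 3(13−j) = 4j − 39.
Set 4j − 39 = -7: j = 8.
C(13,8) = 1287; 1^8 = 1; (-1)^5 = -1.
Coefficient = 1287 · 1 · (-1) = -1287.

-1287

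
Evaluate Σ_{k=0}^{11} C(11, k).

2048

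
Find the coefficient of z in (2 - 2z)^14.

The general term is C(14,j)·(2)^j·(-2z)^(14-j); the z^1 term has j = 13.
C(14,13) = 14.
Coefficient = C(14,13) · 2^13 · (-2)^1 = 14 · 8192 · (-2) = -229376.

-229376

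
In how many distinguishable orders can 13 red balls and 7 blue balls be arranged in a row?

77520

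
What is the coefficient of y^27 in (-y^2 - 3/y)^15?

General term: C(15,j)·(-y^2)^j·(-3/y)^(15-j), with y-exponent 2j − 1(15−j) = 3j − 15.
Set 3j − 15 = 27: j = 14.
C(15,14) = 15; (-1)^14 = 1; (-3)^1 = -3.
Coefficient = 15 · 1 · (-3) = -45.

-45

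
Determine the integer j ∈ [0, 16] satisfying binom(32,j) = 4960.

3

C(32,j) increases on 0 ≤ j ≤ 16. C(32,2) = 496 and C(32,3) = 4960, so j = 3.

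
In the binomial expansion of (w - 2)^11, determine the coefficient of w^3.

42240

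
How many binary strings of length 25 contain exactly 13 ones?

Choose the 13 positions: C(25,13) = 5200300.

5200300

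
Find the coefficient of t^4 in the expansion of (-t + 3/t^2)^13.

7722

General term: C(13,j)·(-t)^j·(3/t^2)^(13-j), with t-exponent 1j − 2(13−j) = 3j − 26.
Set 3j − 26 = 4: j = 10.
C(13,10) = 286; (-1)^10 = 1; 3^3 = 27.
Coefficient = 286 · 1 · 27 = 7722.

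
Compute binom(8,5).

C(8,5) = C(8,3) by symmetry.
C(8,3) = (8·7·6) / 3! = 336 / 6 = 56.

56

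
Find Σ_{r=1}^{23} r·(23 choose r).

Differentiating (1+x)^23 and setting x=1: Σ r·C(23,r) = 23·2^22 = 96468992.

96468992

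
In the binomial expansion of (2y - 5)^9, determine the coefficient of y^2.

The general term is C(9,j)·(2y)^j·(-5)^(9-j); the y^2 term has j = 2.
C(9,2) = 36.
Coefficient = C(9,2) · 2^2 · (-5)^7 = 36 · 4 · (-78125) = -11250000.

-11250000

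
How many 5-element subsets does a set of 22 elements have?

26334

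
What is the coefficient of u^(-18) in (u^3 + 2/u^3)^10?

11520

General term: C(10,j)·(u^3)^j·(2/u^3)^(10-j), with u-exponent 3j − 3(10−j) = 6j − 30.
Set 6j − 30 = -18: j = 2.
C(10,2) = 45; 1^2 = 1; 2^8 = 256.
Coefficient = 45 · 1 · 256 = 11520.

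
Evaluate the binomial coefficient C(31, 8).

7888725

C(31,8) = (31·30·29·28·27·26·25·24) / 8! = 318073392000 / 40320 = 7888725.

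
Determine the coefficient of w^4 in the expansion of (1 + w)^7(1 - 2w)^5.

Coefficient of w^4 = Σ_{j} C(7,j)·1^j·C(5,4-j)·(-2)^(4-j) for j from 0 to 4.
= 80 + (-560) + 840 + (-350) + 35 = 45.

45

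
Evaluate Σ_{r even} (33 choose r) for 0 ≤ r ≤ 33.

4294967296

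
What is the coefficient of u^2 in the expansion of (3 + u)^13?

The general term is C(13,j)·(3)^j·(u)^(13-j); the u^2 term has j = 11.
C(13,11) = 78.
Coefficient = C(13,11) · 3^11 = 78 · 177147 = 13817466.

13817466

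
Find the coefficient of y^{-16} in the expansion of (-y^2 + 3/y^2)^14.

General term: C(14,j)·(-y^2)^j·(3/y^2)^(14-j), with y-exponent 2j − 2(14−j) = 4j − 28.
Set 4j − 28 = -16: j = 3.
C(14,3) = 364; (-1)^3 = -1; 3^11 = 177147.
Coefficient = 364 · (-1) · 177147 = -64481508.

-64481508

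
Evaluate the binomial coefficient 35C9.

C(35,9) = (35·34·33·32·31·30·29·28·27) / 9! = 25622035084800 / 362880 = 70607460.

70607460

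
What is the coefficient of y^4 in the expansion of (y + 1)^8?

70

The general term is C(8,j)·(y)^j·(1)^(8-j); the y^4 term has j = 4.
C(8,4) = 70.
Coefficient = C(8,4) = 70.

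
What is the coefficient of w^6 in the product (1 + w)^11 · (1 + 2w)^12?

1162590

Coefficient of w^6 = Σ_{j} C(11,j)·1^j·C(12,6-j)·2^(6-j) for j from 0 to 6.
= 59136 + 278784 + 435600 + 290400 + 87120 + 11088 + 462 = 1162590.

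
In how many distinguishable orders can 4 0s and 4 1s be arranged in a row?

Choose positions for the 0s: C(8,4) = 70.

70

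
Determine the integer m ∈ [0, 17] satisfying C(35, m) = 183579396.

10

C(35,m) increases on 0 ≤ m ≤ 17. C(35,9) = 70607460 and C(35,10) = 183579396, so m = 10.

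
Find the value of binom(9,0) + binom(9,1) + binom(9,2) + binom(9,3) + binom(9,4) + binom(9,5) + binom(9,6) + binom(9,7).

502

1 + 9 + 36 + 84 + 126 + 126 + 84 + 36 = 502.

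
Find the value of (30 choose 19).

C(30,19) = C(30,11) by symmetry.
C(30,11) = (30·29·28·27·26·25·24·23·22·21·20) / 11! = 2180547008640000 / 39916800 = 54627300.

54627300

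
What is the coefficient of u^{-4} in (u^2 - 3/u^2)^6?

1215

General term: C(6,j)·(u^2)^j·(-3/u^2)^(6-j), with u-exponent 2j − 2(6−j) = 4j − 12.
Set 4j − 12 = -4: j = 2.
C(6,2) = 15; 1^2 = 1; (-3)^4 = 81.
Coefficient = 15 · 1 · 81 = 1215.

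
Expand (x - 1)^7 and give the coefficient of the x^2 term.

-21

The general term is C(7,j)·(x)^j·(-1)^(7-j); the x^2 term has j = 2.
C(7,2) = 21.
Coefficient = C(7,2) · (-1)^5 = 21 · (-1) = -21.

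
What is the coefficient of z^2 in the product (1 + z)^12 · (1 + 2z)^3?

Coefficient of z^2 = Σ_{j} C(12,j)·1^j·C(3,2-j)·2^(2-j) for j from 0 to 2.
= 12 + 72 + 66 = 150.

150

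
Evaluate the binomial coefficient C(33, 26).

4272048

C(33,26) = C(33,7) by symmetry.
C(33,7) = (33·32·31·30·29·28·27) / 7! = 21531121920 / 5040 = 4272048.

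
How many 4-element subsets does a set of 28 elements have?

C(28,4) = (28·27·26·25) / 4! = 491400 / 24 = 20475.

20475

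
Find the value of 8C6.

28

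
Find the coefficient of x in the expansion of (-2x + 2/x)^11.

946176

General term: C(11,j)·(-2x)^j·(2/x)^(11-j), with x-exponent 1j − 1(11−j) = 2j − 11.
Set 2j − 11 = 1: j = 6.
C(11,6) = 462; (-2)^6 = 64; 2^5 = 32.
Coefficient = 462 · 64 · 32 = 946176.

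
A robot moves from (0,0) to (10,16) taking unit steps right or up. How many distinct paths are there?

Each path is a sequence of 26 steps with 10 rights: C(26,10) = 5311735.

5311735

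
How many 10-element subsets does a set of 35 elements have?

C(35,10) = (35·34·33·32·31·30·29·28·27·26) / 10! = 666172912204800 / 3628800 = 183579396.

183579396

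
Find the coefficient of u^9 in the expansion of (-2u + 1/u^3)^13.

General term: C(13,j)·(-2u)^j·(1/u^3)^(13-j), with u-exponent 1j − 3(13−j) = 4j − 39.
Set 4j − 39 = 9: j = 12.
C(13,12) = 13; (-2)^12 = 4096; 1^1 = 1.
Coefficient = 13 · 4096 · 1 = 53248.

53248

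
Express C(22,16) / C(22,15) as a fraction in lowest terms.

C(n,k+1)/C(n,k) = (n−k)/(k+1) = (22−15)/(15+1) = 7/16.

7/16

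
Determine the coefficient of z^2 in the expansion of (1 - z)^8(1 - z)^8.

120

Coefficient of z^2 = Σ_{j} C(8,j)·(-1)^j·C(8,2-j)·(-1)^(2-j) for j from 0 to 2.
= 28 + 64 + 28 = 120.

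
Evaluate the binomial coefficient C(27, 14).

C(27,14) = C(27,13) by symmetry.
C(27,13) = (27·26·25·24·23·22·21·20·19·18·17·16·15) / 13! = 124903451312640000 / 6227020800 = 20058300.

20058300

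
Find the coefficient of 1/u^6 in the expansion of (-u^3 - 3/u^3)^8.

13608

General term: C(8,j)·(-u^3)^j·(-3/u^3)^(8-j), with u-exponent 3j − 3(8−j) = 6j − 24.
Set 6j − 24 = -6: j = 3.
C(8,3) = 56; (-1)^3 = -1; (-3)^5 = -243.
Coefficient = 56 · (-1) · (-243) = 13608.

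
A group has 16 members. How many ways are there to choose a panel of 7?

This is C(16,7) = 11440.

11440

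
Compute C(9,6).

C(9,6) = C(9,3) by symmetry.
C(9,3) = (9·8·7) / 3! = 504 / 6 = 84.

84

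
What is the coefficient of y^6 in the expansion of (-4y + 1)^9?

344064

The general term is C(9,j)·(-4y)^j·(1)^(9-j); the y^6 term has j = 6.
C(9,6) = 84.
Coefficient = C(9,6) · (-4)^6 = 84 · 4096 = 344064.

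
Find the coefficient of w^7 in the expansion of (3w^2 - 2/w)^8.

General term: C(8,j)·(3w^2)^j·(-2/w)^(8-j), with w-exponent 2j − 1(8−j) = 3j − 8.
Set 3j − 8 = 7: j = 5.
C(8,5) = 56; 3^5 = 243; (-2)^3 = -8.
Coefficient = 56 · 243 · (-8) = -108864.

-108864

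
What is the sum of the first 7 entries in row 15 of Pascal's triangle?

9949

1 + 15 + 105 + 455 + 1365 + 3003 + 5005 = 9949.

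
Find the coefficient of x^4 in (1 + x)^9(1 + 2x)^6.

4974

Coefficient of x^4 = Σ_{j} C(9,j)·1^j·C(6,4-j)·2^(4-j) for j from 0 to 4.
= 240 + 1440 + 2160 + 1008 + 126 = 4974.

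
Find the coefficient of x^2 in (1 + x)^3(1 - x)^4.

-3

Coefficient of x^2 = Σ_{j} C(3,j)·1^j·C(4,2-j)·(-1)^(2-j) for j from 0 to 2.
= 6 + (-12) + 3 = -3.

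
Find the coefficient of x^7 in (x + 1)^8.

8

The general term is C(8,j)·(x)^j·(1)^(8-j); the x^7 term has j = 7.
C(8,7) = 8.
Coefficient = C(8,7) = 8.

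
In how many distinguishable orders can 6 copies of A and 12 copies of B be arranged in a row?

18564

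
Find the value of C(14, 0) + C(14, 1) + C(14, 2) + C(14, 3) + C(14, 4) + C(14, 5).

3473

1 + 14 + 91 + 364 + 1001 + 2002 = 3473.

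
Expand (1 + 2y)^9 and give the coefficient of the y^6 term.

The general term is C(9,j)·(1)^j·(2y)^(9-j); the y^6 term has j = 3.
C(9,3) = 84.
Coefficient = C(9,3) · 2^6 = 84 · 64 = 5376.

5376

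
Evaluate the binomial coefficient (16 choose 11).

4368

C(16,11) = C(16,5) by symmetry.
C(16,5) = (16·15·14·13·12) / 5! = 524160 / 120 = 4368.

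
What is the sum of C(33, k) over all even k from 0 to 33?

4294967296

Half of (1+1)^33 + (1−1)^33 gives the even-index sum: 2^32 = 4294967296.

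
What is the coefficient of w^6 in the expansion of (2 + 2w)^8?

The general term is C(8,j)·(2)^j·(2w)^(8-j); the w^6 term has j = 2.
C(8,2) = 28.
Coefficient = C(8,2) · 2^2 · 2^6 = 28 · 4 · 64 = 7168.

7168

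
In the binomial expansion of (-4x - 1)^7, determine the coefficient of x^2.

-336

The general term is C(7,j)·(-4x)^j·(-1)^(7-j); the x^2 term has j = 2.
C(7,2) = 21.
Coefficient = C(7,2) · (-4)^2 · (-1)^5 = 21 · 16 · (-1) = -336.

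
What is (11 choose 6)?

462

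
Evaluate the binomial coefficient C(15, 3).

C(15,3) = (15·14·13) / 3! = 2730 / 6 = 455.

455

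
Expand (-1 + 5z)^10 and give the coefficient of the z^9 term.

-19531250

The general term is C(10,j)·(-1)^j·(5z)^(10-j); the z^9 term has j = 1.
C(10,1) = 10.
Coefficient = C(10,1) · (-1)^1 · 5^9 = 10 · (-1) · 1953125 = -19531250.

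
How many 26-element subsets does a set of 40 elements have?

23206929840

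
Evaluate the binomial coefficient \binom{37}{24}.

3562467300

C(37,24) = C(37,13) by symmetry.
C(37,13) = (37·36·35·34·33·32·31·30·29·28·27·26·25) / 13! = 22183557976419840000 / 6227020800 = 3562467300.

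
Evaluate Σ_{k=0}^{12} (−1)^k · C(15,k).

91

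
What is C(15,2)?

C(15,2) = (15·14) / 2! = 210 / 2 = 105.

105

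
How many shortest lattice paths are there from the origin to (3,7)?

Each path is a sequence of 10 steps with 3 rights: C(10,3) = 120.

120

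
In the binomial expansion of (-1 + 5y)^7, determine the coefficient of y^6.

-109375

The general term is C(7,j)·(-1)^j·(5y)^(7-j); the y^6 term has j = 1.
C(7,1) = 7.
Coefficient = C(7,1) · (-1)^1 · 5^6 = 7 · (-1) · 15625 = -109375.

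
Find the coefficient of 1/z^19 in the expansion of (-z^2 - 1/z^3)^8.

General term: C(8,j)·(-z^2)^j·(-1/z^3)^(8-j), with z-exponent 2j − 3(8−j) = 5j − 24.
Set 5j − 24 = -19: j = 1.
C(8,1) = 8; (-1)^1 = -1; (-1)^7 = -1.
Coefficient = 8 · (-1) · (-1) = 8.

8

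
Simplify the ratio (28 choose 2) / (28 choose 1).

27/2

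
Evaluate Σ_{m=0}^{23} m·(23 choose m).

96468992

Differentiating (1+x)^23 and setting x=1: Σ m·C(23,m) = 23·2^22 = 96468992.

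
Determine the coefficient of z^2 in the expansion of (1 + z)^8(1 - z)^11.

-5

Coefficient of z^2 = Σ_{j} C(8,j)·1^j·C(11,2-j)·(-1)^(2-j) for j from 0 to 2.
= 55 + (-88) + 28 = -5.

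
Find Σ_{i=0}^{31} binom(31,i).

2147483648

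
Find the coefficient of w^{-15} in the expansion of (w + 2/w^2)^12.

General term: C(12,j)·(w)^j·(2/w^2)^(12-j), with w-exponent 1j − 2(12−j) = 3j − 24.
Set 3j − 24 = -15: j = 3.
C(12,3) = 220; 1^3 = 1; 2^9 = 512.
Coefficient = 220 · 1 · 512 = 112640.

112640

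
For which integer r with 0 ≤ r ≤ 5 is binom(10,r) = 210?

C(10,r) increases on 0 ≤ r ≤ 5. C(10,3) = 120 and C(10,4) = 210, so r = 4.

4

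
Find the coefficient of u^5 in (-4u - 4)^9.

The general term is C(9,j)·(-4u)^j·(-4)^(9-j); the u^5 term has j = 5.
C(9,5) = 126.
Coefficient = C(9,5) · (-4)^5 · (-4)^4 = 126 · (-1024) · 256 = -33030144.

-33030144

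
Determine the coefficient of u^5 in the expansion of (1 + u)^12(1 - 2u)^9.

Coefficient of u^5 = Σ_{j} C(12,j)·1^j·C(9,5-j)·(-2)^(5-j) for j from 0 to 5.
= (-4032) + 24192 + (-44352) + 31680 + (-8910) + 792 = -630.

-630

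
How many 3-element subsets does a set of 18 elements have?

816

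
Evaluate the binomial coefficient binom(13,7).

1716

C(13,7) = C(13,6) by symmetry.
C(13,6) = (13·12·11·10·9·8) / 6! = 1235520 / 720 = 1716.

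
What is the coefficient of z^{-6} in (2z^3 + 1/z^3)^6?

General term: C(6,j)·(2z^3)^j·(1/z^3)^(6-j), with z-exponent 3j − 3(6−j) = 6j − 18.
Set 6j − 18 = -6: j = 2.
C(6,2) = 15; 2^2 = 4; 1^4 = 1.
Coefficient = 15 · 4 · 1 = 60.

60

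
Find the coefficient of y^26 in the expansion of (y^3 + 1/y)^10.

General term: C(10,j)·(y^3)^j·(1/y)^(10-j), with y-exponent 3j − 1(10−j) = 4j − 10.
Set 4j − 10 = 26: j = 9.
C(10,9) = 10; 1^9 = 1; 1^1 = 1.
Coefficient = 10 · 1 · 1 = 10.

10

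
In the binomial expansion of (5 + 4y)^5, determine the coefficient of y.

The general term is C(5,j)·(5)^j·(4y)^(5-j); the y^1 term has j = 4.
C(5,4) = 5.
Coefficient = C(5,4) · 5^4 · 4^1 = 5 · 625 · 4 = 12500.

12500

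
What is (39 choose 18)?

62359143990

C(39,18) = (39·38·37·36·35·34·33·32·31·30·29·28·27·26·25·24·23·22) / 18! = 399246543793282239774720000 / 6402373705728000 = 62359143990.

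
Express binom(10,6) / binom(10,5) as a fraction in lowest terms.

C(n,k+1)/C(n,k) = (n−k)/(k+1) = (10−5)/(5+1) = 5/6.

5/6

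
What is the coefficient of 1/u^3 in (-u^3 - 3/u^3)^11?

-336798

General term: C(11,j)·(-u^3)^j·(-3/u^3)^(11-j), with u-exponent 3j − 3(11−j) = 6j − 33.
Set 6j − 33 = -3: j = 5.
C(11,5) = 462; (-1)^5 = -1; (-3)^6 = 729.
Coefficient = 462 · (-1) · 729 = -336798.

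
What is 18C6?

18564

C(18,6) = (18·17·16·15·14·13) / 6! = 13366080 / 720 = 18564.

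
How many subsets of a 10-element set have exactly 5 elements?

252

Choose the 5 positions: C(10,5) = 252.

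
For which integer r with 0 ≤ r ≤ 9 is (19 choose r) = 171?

C(19,r) increases on 0 ≤ r ≤ 9. C(19,1) = 19 and C(19,2) = 171, so r = 2.

2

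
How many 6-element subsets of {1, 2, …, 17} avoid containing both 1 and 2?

All 6-subsets: C(17,6) = 12376. Those containing both fixed elements: C(15,4) = 1365.
12376 − 1365 = 11011.

11011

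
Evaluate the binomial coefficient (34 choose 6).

C(34,6) = (34·33·32·31·30·29) / 6! = 968330880 / 720 = 1344904.

1344904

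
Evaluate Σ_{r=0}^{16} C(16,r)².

601080390

By Vandermonde's identity, Σ C(16,r)² = C(32,16) = 601080390.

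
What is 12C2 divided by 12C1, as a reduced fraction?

11/2

C(n,k+1)/C(n,k) = (n−k)/(k+1) = (12−1)/(1+1) = 11/2.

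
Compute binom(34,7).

5379616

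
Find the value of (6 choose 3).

20

C(6,3) = (6·5·4) / 3! = 120 / 6 = 20.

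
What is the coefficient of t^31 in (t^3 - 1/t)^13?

78

General term: C(13,j)·(t^3)^j·(-1/t)^(13-j), with t-exponent 3j − 1(13−j) = 4j − 13.
Set 4j − 13 = 31: j = 11.
C(13,11) = 78; 1^11 = 1; (-1)^2 = 1.
Coefficient = 78 · 1 · 1 = 78.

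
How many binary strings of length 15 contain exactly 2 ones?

Choose the 2 positions: C(15,2) = 105.

105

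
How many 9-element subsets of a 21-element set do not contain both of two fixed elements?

243542

All 9-subsets: C(21,9) = 293930. Those containing both fixed elements: C(19,7) = 50388.
293930 − 50388 = 243542.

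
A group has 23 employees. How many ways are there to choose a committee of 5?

33649

This is C(23,5) = 33649.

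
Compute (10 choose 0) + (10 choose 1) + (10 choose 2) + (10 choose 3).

176

1 + 10 + 45 + 120 = 176.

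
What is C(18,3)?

C(18,3) = (18·17·16) / 3! = 4896 / 6 = 816.

816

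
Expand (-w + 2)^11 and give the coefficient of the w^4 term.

The general term is C(11,j)·(-w)^j·(2)^(11-j); the w^4 term has j = 4.
C(11,4) = 330.
Coefficient = C(11,4) · 2^7 = 330 · 128 = 42240.

42240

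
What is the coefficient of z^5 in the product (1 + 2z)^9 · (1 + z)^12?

113958

Coefficient of z^5 = Σ_{j} C(9,j)·2^j·C(12,5-j)·1^(5-j) for j from 0 to 5.
= 792 + 8910 + 31680 + 44352 + 24192 + 4032 = 113958.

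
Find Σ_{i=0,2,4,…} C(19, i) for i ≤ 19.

262144

Half of (1+1)^19 + (1−1)^19 gives the even-index sum: 2^18 = 262144.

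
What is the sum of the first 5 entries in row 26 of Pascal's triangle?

17902

1 + 26 + 325 + 2600 + 14950 = 17902.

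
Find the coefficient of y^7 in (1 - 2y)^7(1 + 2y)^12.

Coefficient of y^7 = Σ_{j} C(7,j)·(-2)^j·C(12,7-j)·2^(7-j) for j from 0 to 7.
= 101376 + (-827904) + 2128896 + (-2217600) + 985600 + (-177408) + 10752 + (-128) = 3584.

3584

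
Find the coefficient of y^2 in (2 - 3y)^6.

2160

The general term is C(6,j)·(2)^j·(-3y)^(6-j); the y^2 term has j = 4.
C(6,4) = 15.
Coefficient = C(6,4) · 2^4 · (-3)^2 = 15 · 16 · 9 = 2160.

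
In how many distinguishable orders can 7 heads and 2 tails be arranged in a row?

Choose positions for the heads: C(9,7) = 36.

36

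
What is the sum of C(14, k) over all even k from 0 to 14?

8192

Half of (1+1)^14 + (1−1)^14 gives the even-index sum: 2^13 = 8192.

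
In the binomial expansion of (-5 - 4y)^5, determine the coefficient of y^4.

The general term is C(5,j)·(-5)^j·(-4y)^(5-j); the y^4 term has j = 1.
C(5,1) = 5.
Coefficient = C(5,1) · (-5)^1 · (-4)^4 = 5 · (-5) · 256 = -6400.

-6400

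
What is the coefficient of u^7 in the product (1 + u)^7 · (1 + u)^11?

31824

(1 + u)^7(1 + u)^11 = (1 + u)^18, so the coefficient of u^7 is C(18,7)·1^7 = 31824·1 = 31824.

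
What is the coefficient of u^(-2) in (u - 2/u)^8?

-1792

General term: C(8,j)·(u)^j·(-2/u)^(8-j), with u-exponent 1j − 1(8−j) = 2j − 8.
Set 2j − 8 = -2: j = 3.
C(8,3) = 56; 1^3 = 1; (-2)^5 = -32.
Coefficient = 56 · 1 · (-32) = -1792.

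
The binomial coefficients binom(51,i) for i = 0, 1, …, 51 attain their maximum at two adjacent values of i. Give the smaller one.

25

For odd n = 51, C(51,i) peaks at i = (n−1)/2 and (n+1)/2; the smaller is 25.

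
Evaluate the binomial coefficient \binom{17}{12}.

6188

C(17,12) = C(17,5) by symmetry.
C(17,5) = (17·16·15·14·13) / 5! = 742560 / 120 = 6188.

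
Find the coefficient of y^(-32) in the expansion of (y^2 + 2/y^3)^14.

372736

General term: C(14,j)·(y^2)^j·(2/y^3)^(14-j), with y-exponent 2j − 3(14−j) = 5j − 42.
Set 5j − 42 = -32: j = 2.
C(14,2) = 91; 1^2 = 1; 2^12 = 4096.
Coefficient = 91 · 1 · 4096 = 372736.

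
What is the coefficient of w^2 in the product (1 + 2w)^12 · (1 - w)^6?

135

Coefficient of w^2 = Σ_{j} C(12,j)·2^j·C(6,2-j)·(-1)^(2-j) for j from 0 to 2.
= 15 + (-144) + 264 = 135.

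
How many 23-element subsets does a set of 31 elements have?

C(31,23) = C(31,8) by symmetry.
C(31,8) = (31·30·29·28·27·26·25·24) / 8! = 318073392000 / 40320 = 7888725.

7888725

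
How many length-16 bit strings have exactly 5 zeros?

Choose the 5 positions: C(16,5) = 4368.

4368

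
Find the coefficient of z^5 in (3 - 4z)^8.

-1548288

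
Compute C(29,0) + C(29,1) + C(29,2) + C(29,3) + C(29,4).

1 + 29 + 406 + 3654 + 23751 = 27841.

27841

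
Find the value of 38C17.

28781143380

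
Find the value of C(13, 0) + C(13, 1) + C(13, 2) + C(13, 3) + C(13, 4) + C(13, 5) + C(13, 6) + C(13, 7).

1 + 13 + 78 + 286 + 715 + 1287 + 1716 + 1716 = 5812.

5812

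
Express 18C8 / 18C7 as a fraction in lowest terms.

11/8

C(n,k+1)/C(n,k) = (n−k)/(k+1) = (18−7)/(7+1) = 11/8.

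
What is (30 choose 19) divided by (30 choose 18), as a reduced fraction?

12/19

C(n,k+1)/C(n,k) = (n−k)/(k+1) = (30−18)/(18+1) = 12/19.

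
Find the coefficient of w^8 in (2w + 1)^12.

The general term is C(12,j)·(2w)^j·(1)^(12-j); the w^8 term has j = 8.
C(12,8) = 495.
Coefficient = C(12,8) · 2^8 = 495 · 256 = 126720.

126720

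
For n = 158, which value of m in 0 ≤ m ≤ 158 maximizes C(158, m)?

79

C(158,m) is maximized at m = 158/2 = 79.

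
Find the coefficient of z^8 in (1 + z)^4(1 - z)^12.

198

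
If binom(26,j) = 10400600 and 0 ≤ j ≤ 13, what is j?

C(26,j) increases on 0 ≤ j ≤ 13. C(26,12) = 9657700 and C(26,13) = 10400600, so j = 13.

13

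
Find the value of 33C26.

C(33,26) = C(33,7) by symmetry.
C(33,7) = (33·32·31·30·29·28·27) / 7! = 21531121920 / 5040 = 4272048.

4272048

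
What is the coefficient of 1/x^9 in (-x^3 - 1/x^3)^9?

-84

General term: C(9,j)·(-x^3)^j·(-1/x^3)^(9-j), with x-exponent 3j − 3(9−j) = 6j − 27.
Set 6j − 27 = -9: j = 3.
C(9,3) = 84; (-1)^3 = -1; (-1)^6 = 1.
Coefficient = 84 · (-1) · 1 = -84.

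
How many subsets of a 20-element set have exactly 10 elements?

184756

Choose the 10 positions: C(20,10) = 184756.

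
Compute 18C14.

3060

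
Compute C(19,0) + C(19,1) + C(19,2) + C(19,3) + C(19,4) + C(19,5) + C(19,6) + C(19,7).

94184

1 + 19 + 171 + 969 + 3876 + 11628 + 27132 + 50388 = 94184.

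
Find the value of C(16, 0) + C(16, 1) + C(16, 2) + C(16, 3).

697

1 + 16 + 120 + 560 = 697.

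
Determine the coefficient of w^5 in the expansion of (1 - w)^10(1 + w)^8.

Coefficient of w^5 = Σ_{j} C(10,j)·(-1)^j·C(8,5-j)·1^(5-j) for j from 0 to 5.
= 56 + (-700) + 2520 + (-3360) + 1680 + (-252) = -56.

-56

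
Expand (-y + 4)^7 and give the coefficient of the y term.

-28672

The general term is C(7,j)·(-y)^j·(4)^(7-j); the y^1 term has j = 1.
C(7,1) = 7.
Coefficient = C(7,1) · (-1)^1 · 4^6 = 7 · (-1) · 4096 = -28672.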